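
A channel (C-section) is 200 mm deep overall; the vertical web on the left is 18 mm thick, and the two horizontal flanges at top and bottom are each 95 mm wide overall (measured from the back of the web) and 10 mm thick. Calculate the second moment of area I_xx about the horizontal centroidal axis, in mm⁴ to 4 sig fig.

Decompose the section into non-overlapping parts with the origin at the bottom-left of its bounding rectangle.
Web: 18 × 200, A = 3 600 mm², y = 100 mm, Ī = 12 000 000 mm⁴.
Top flange (beyond web): 77 × 10, A = 770 mm², y = 195 mm, Ī = 6416.67 mm⁴.
Bottom flange (beyond web): 77 × 10, A = 770 mm², y = 5 mm, Ī = 6416.67 mm⁴.
By symmetry the centroid is at mid-height, ȳ = 100 mm.
Transfer each piece to the horizontal centroidal axis using Ī + A·d² with d = y − 100:
  web: d = 0 mm → contributes +12 000 000 mm⁴
  top flange (beyond web): d = 95 mm → contributes +6 955 667 mm⁴
  bottom flange (beyond web): d = -95 mm → contributes +6 955 667 mm⁴
Total I = 25 911 333 mm⁴.

I_xx ≈ 2.591 × 10⁷ mm⁴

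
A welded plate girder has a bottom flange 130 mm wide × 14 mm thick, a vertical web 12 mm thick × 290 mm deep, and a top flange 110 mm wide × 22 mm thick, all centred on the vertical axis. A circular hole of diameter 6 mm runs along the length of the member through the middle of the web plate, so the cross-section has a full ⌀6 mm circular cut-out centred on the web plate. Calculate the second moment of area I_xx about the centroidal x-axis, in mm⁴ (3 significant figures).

Break the section into simple shapes (no overlaps), measuring from the bottom-left corner of the bounding box.
Bottom plate: 130 × 14, A = 1 820 mm², y = 7 mm, Ī = 29 727 mm⁴.
Web plate: 12 × 290, A = 3 480 mm², y = 159 mm, Ī = 24 389 000 mm⁴.
Top plate: 110 × 22, A = 2 420 mm², y = 315 mm, Ī = 97 607 mm⁴.
Hole (subtracted): ⌀6, A = 28.274 mm², y = 159 mm, Ī = 63.617 mm⁴.
Centroid: ȳ = ΣA·y / ΣA = 172.12 mm.
Transfer each piece to the centroidal x-axis using Ī + A·d² with d = y − 172.12:
  bottom plate: d = -165.12 mm → contributes +49 648 556 mm⁴
  web plate: d = -13.115 mm → contributes +24 987 607 mm⁴
  top plate: d = 142.88 mm → contributes +49 504 354 mm⁴
  hole: d = -13.115 mm → contributes −4927.2 mm⁴
Total I = 124 135 589 mm⁴.

I_xx ≈ 1.24 × 10⁸ mm⁴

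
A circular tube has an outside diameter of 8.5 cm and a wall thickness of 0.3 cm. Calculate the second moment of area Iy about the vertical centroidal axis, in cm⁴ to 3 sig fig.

Split into non-overlapping primitives; take the origin at the lower-left of the bounding box.
Outer circle: ⌀8.5, A = 56.745 cm², x = 4.25 cm, Ī = 256.24 cm⁴.
Bore (subtracted): ⌀7.9, A = 49.017 cm², x = 4.25 cm, Ī = 191.2 cm⁴.
By symmetry the centroid is at mid-width, x̄ = 4.25 cm.
All pieces are centred on the vertical centroidal axis, so I = ΣĪ (holes subtracted) = 65.043 cm⁴.

Iy ≈ 65.0 cm⁴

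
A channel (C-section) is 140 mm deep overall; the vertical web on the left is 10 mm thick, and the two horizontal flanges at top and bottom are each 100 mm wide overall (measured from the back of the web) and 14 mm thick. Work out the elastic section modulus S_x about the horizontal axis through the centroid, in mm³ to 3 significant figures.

S_x ≈ 1.76 × 10⁵ mm³

Treat the section as a set of non-overlapping primitives; coordinates are from the bounding-box lower-left.
Web: 10 × 140, A = 1 400 mm², y = 70 mm, Ī = 2 286 667 mm⁴.
Top flange (beyond web): 90 × 14, A = 1 260 mm², y = 133 mm, Ī = 20 580 mm⁴.
Bottom flange (beyond web): 90 × 14, A = 1 260 mm², y = 7 mm, Ī = 20 580 mm⁴.
By symmetry the centroid is at mid-height, ȳ = 70 mm.
Transfer each piece to the horizontal axis through the centroid using Ī + A·d² with d = y − 70:
  web: d = 0 mm → contributes +2 286 667 mm⁴
  top flange (beyond web): d = 63 mm → contributes +5 021 520 mm⁴
  bottom flange (beyond web): d = -63 mm → contributes +5 021 520 mm⁴
Total I = 12 329 707 mm⁴.
Extreme fibre distance c = 70 mm; S = I/c = 176 139 mm³.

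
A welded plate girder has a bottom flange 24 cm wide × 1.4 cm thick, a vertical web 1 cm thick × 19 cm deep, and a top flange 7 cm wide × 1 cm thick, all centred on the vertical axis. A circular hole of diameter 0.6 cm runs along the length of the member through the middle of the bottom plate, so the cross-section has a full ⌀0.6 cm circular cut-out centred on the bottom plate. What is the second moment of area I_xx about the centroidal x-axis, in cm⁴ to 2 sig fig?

Treat the section as a set of non-overlapping primitives; coordinates are from the bounding-box lower-left.
Bottom plate: 24 × 1.4, A = 33.6 cm², y = 0.7 cm, Ī = 5.488 cm⁴.
Web plate: 1 × 19, A = 19 cm², y = 10.9 cm, Ī = 571.6 cm⁴.
Top plate: 7 × 1, A = 7 cm², y = 20.9 cm, Ī = 0.5833 cm⁴.
Hole (subtracted): ⌀0.6, A = 0.2827 cm², y = 0.7 cm, Ī = 0.006362 cm⁴.
Centroid: ȳ = ΣA·y / ΣA = 6.351 cm.
Transfer each piece to the centroidal x-axis using Ī + A·d² with d = y − 6.351:
  bottom plate: d = -5.651 cm → contributes +1 078 cm⁴
  web plate: d = 4.549 cm → contributes +964.8 cm⁴
  top plate: d = 14.55 cm → contributes +1 482 cm⁴
  hole: d = -5.651 cm → contributes −9.035 cm⁴
Total I = 3 516 cm⁴.

I_xx ≈ 3500 cm⁴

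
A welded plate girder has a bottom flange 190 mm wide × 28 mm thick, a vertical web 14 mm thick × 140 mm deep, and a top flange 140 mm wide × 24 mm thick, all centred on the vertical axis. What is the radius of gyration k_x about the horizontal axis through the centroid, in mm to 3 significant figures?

k_x ≈ 75.8 mm

Decompose the section into non-overlapping parts with the origin at the bottom-left of its bounding rectangle.
Bottom plate: 190 × 28, A = 5 320 mm², y = 14 mm, Ī = 347 573 mm⁴.
Web plate: 14 × 140, A = 1 960 mm², y = 98 mm, Ī = 3 201 333 mm⁴.
Top plate: 140 × 24, A = 3 360 mm², y = 180 mm, Ī = 161 280 mm⁴.
Centroid: ȳ = ΣA·y / ΣA = 81.895 mm.
Transfer each piece to the horizontal axis through the centroid using Ī + A·d² with d = y − 81.895:
  bottom plate: d = -67.895 mm → contributes +24 871 152 mm⁴
  web plate: d = 16.105 mm → contributes +3 709 717 mm⁴
  top plate: d = 98.105 mm → contributes +32 500 079 mm⁴
Total I = 61 080 949 mm⁴.
Radius of gyration: k = √(I/A) = √(61 080 949 / 10 640) = 75.767 mm.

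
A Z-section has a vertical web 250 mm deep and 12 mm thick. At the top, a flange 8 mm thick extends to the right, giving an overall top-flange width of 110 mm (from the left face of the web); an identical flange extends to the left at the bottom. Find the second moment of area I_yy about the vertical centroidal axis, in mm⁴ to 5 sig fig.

Treat the section as a set of non-overlapping primitives; coordinates are from the bounding-box lower-left.
Web: 12 × 250, A = 3 000 mm², x = 104 mm, Ī = 36 000 mm⁴.
Top flange (beyond web): 98 × 8, A = 784 mm², x = 159 mm, Ī = 627461.3 mm⁴.
Bottom flange (beyond web): 98 × 8, A = 784 mm², x = 49 mm, Ī = 627461.3 mm⁴.
Centroid: x̄ = ΣA·x / ΣA = 104 mm.
Transfer each piece to the vertical centroidal axis using Ī + A·d² with d = x − 104:
  web: d = 0 mm → contributes +36 000 mm⁴
  top flange (beyond web): d = 55 mm → contributes +2 999 061 mm⁴
  bottom flange (beyond web): d = -55 mm → contributes +2 999 061 mm⁴
Total I = 6 034 123 mm⁴.

I_yy ≈ 6.0341 × 10⁶ mm⁴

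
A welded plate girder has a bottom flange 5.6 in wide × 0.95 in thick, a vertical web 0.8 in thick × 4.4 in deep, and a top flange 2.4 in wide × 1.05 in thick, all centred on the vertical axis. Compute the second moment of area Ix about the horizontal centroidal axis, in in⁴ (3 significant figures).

Ix ≈ 58.3 in⁴

Decompose the section into non-overlapping parts with the origin at the bottom-left of its bounding rectangle.
Bottom plate: 5.6 × 0.95, A = 5.32 in², y = 0.475 in, Ī = 0.40011 in⁴.
Web plate: 0.8 × 4.4, A = 3.52 in², y = 3.15 in, Ī = 5.6789 in⁴.
Top plate: 2.4 × 1.05, A = 2.52 in², y = 5.875 in, Ī = 0.23153 in⁴.
Centroid: ȳ = ΣA·y / ΣA = 2.5018 in.
Transfer each piece to the horizontal centroidal axis using Ī + A·d² with d = y − 2.5018:
  bottom plate: d = -2.0268 in → contributes +22.253 in⁴
  web plate: d = 0.64824 in → contributes +7.1581 in⁴
  top plate: d = 3.3732 in → contributes +28.906 in⁴
Total I = 58.317 in⁴.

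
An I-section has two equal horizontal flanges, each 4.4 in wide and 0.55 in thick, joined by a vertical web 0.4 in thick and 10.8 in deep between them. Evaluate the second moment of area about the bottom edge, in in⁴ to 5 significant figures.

Break the section into simple shapes (no overlaps), measuring from the bottom-left corner of the bounding box.
Bottom flange: 4.4 × 0.55, A = 2.42 in², y = 0.275 in, Ī = 0.06100417 in⁴.
Web: 0.4 × 10.8, A = 4.32 in², y = 5.95 in, Ī = 41.9904 in⁴.
Top flange: 4.4 × 0.55, A = 2.42 in², y = 11.625 in, Ī = 0.06100417 in⁴.
Transfer each piece to the bottom edge using Ī + A·d² with d = y − 0:
  bottom flange: d = 0.275 in → contributes +0.2440167 in⁴
  web: d = 5.95 in → contributes +194.9292 in⁴
  top flange: d = 11.625 in → contributes +327.1013 in⁴
Total I = 522.2745 in⁴.

I_base ≈ 522.27 in⁴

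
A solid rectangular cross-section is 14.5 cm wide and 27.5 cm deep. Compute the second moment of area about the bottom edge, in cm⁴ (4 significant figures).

The section: 14.5 × 27.5, A = 398.75 cm², y = 13.75 cm, Ī = 25129.6 cm⁴.
Transfer it to the base of the section using Ī + A·d² with d = y − 0:
  the section: d = 13.75 cm → contributes +100 518 cm⁴
Total I = 100 518 cm⁴.

I_base ≈ 1.005 × 10⁵ cm⁴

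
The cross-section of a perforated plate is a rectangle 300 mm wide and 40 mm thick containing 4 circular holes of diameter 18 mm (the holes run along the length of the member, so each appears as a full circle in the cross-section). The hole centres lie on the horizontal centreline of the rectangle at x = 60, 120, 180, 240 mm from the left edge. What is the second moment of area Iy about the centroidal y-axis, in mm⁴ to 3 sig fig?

Decompose the section into non-overlapping parts with the origin at the bottom-left of its bounding rectangle.
Plate: 300 × 40, A = 12 000 mm², x = 150 mm, Ī = 90 000 000 mm⁴.
Hole 1 (subtracted): ⌀18, A = 254.47 mm², x = 60 mm, Ī = 5 153 mm⁴.
Hole 2 (subtracted): ⌀18, A = 254.47 mm², x = 120 mm, Ī = 5 153 mm⁴.
Hole 3 (subtracted): ⌀18, A = 254.47 mm², x = 180 mm, Ī = 5 153 mm⁴.
Hole 4 (subtracted): ⌀18, A = 254.47 mm², x = 240 mm, Ī = 5 153 mm⁴.
By symmetry the centroid is at mid-width, x̄ = 150 mm.
Transfer each piece to the centroidal y-axis using Ī + A·d² with d = x − 150:
  plate: d = 0 mm → contributes +90 000 000 mm⁴
  hole 1: d = -90 mm → contributes −2 066 352 mm⁴
  hole 2: d = -30 mm → contributes −234 175 mm⁴
  hole 3: d = 30 mm → contributes −234 175 mm⁴
  hole 4: d = 90 mm → contributes −2 066 352 mm⁴
Total I = 85 398 946 mm⁴.

Iy ≈ 8.54 × 10⁷ mm⁴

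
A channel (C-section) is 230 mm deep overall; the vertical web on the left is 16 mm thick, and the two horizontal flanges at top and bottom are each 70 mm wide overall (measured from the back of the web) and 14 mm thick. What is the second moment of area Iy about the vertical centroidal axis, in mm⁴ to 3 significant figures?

Iy ≈ 1.76 × 10⁶ mm⁴

Break the section into simple shapes (no overlaps), measuring from the bottom-left corner of the bounding box.
Web: 16 × 230, A = 3 680 mm², x = 8 mm, Ī = 78 507 mm⁴.
Top flange (beyond web): 54 × 14, A = 756 mm², x = 43 mm, Ī = 183 708 mm⁴.
Bottom flange (beyond web): 54 × 14, A = 756 mm², x = 43 mm, Ī = 183 708 mm⁴.
Centroid: x̄ = ΣA·x / ΣA = 18.193 mm.
Transfer each piece to the vertical centroidal axis using Ī + A·d² with d = x − 18.193:
  web: d = -10.193 mm → contributes +460 819 mm⁴
  top flange (beyond web): d = 24.807 mm → contributes +648 956 mm⁴
  bottom flange (beyond web): d = 24.807 mm → contributes +648 956 mm⁴
Total I = 1 758 730 mm⁴.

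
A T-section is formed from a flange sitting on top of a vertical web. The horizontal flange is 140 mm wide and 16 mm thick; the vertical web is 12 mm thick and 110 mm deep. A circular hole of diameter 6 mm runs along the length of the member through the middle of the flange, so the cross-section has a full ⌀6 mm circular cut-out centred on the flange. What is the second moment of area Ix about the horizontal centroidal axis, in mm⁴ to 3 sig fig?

Ix ≈ 4.66 × 10⁶ mm⁴

Split into non-overlapping primitives; take the origin at the lower-left of the bounding box.
Flange: 140 × 16, A = 2 240 mm², y = 118 mm, Ī = 47 787 mm⁴.
Web: 12 × 110, A = 1 320 mm², y = 55 mm, Ī = 1 331 000 mm⁴.
Hole (subtracted): ⌀6, A = 28.274 mm², y = 118 mm, Ī = 63.617 mm⁴.
Centroid: ȳ = ΣA·y / ΣA = 94.453 mm.
Transfer each piece to the horizontal centroidal axis using Ī + A·d² with d = y − 94.453:
  flange: d = 23.547 mm → contributes +1 289 734 mm⁴
  web: d = -39.453 mm → contributes +3 385 677 mm⁴
  hole: d = 23.547 mm → contributes −15 740 mm⁴
Total I = 4 659 671 mm⁴.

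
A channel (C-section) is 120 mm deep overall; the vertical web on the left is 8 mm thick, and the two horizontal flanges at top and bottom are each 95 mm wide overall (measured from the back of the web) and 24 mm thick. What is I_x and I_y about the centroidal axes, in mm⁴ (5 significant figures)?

Treat the section as a set of non-overlapping primitives; coordinates are from the bounding-box lower-left.
Web: 8 × 120, A = 960 mm², y = 60 mm, Ī = 1 152 000 mm⁴.
Top flange (beyond web): 87 × 24, A = 2 088 mm², y = 108 mm, Ī = 100 224 mm⁴.
Bottom flange (beyond web): 87 × 24, A = 2 088 mm², y = 12 mm, Ī = 100 224 mm⁴.
By symmetry the centroid is at mid-height, ȳ = 60 mm.
Transfer each piece to the centroidal x-axis using Ī + A·d² with d = y − 60:
  web: d = 0 mm → contributes +1 152 000 mm⁴
  top flange (beyond web): d = 48 mm → contributes +4 910 976 mm⁴
  bottom flange (beyond web): d = -48 mm → contributes +4 910 976 mm⁴
Total I = 10 973 952 mm⁴.
For the y-axis: x̄ = 42.6215 mm.
Repeating about the centroidal y-axis gives I_y = 4 400 272 mm⁴.

I_x ≈ 1.0974 × 10⁷ mm⁴, I_y ≈ 4.4003 × 10⁶ mm⁴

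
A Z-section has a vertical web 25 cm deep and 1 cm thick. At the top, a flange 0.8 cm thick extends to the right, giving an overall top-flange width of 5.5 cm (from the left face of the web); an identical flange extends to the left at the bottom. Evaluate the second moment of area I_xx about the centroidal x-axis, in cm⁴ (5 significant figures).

Treat the section as a set of non-overlapping primitives; coordinates are from the bounding-box lower-left.
Web: 1 × 25, A = 25 cm², y = 12.5 cm, Ī = 1302.083 cm⁴.
Top flange (beyond web): 4.5 × 0.8, A = 3.6 cm², y = 24.6 cm, Ī = 0.192 cm⁴.
Bottom flange (beyond web): 4.5 × 0.8, A = 3.6 cm², y = 0.4 cm, Ī = 0.192 cm⁴.
Centroid: ȳ = ΣA·y / ΣA = 12.5 cm.
Transfer each piece to the centroidal x-axis using Ī + A·d² with d = y − 12.5:
  web: d = 0 cm → contributes +1302.083 cm⁴
  top flange (beyond web): d = 12.1 cm → contributes +527.268 cm⁴
  bottom flange (beyond web): d = -12.1 cm → contributes +527.268 cm⁴
Total I = 2356.619 cm⁴.

I_xx ≈ 2356.6 cm⁴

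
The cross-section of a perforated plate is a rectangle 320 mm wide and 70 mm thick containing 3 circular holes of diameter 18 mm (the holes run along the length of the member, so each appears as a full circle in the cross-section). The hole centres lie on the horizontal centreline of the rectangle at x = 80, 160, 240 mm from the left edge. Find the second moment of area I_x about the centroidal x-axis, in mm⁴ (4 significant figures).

I_x ≈ 9.131 × 10⁶ mm⁴

Decompose the section into non-overlapping parts with the origin at the bottom-left of its bounding rectangle.
Plate: 320 × 70, A = 22 400 mm², y = 35 mm, Ī = 9 146 667 mm⁴.
Hole 1 (subtracted): ⌀18, A = 254.469 mm², y = 35 mm, Ī = 5 153 mm⁴.
Hole 2 (subtracted): ⌀18, A = 254.469 mm², y = 35 mm, Ī = 5 153 mm⁴.
Hole 3 (subtracted): ⌀18, A = 254.469 mm², y = 35 mm, Ī = 5 153 mm⁴.
By symmetry the centroid is at mid-height, ȳ = 35 mm.
All pieces are centred on the centroidal x-axis, so I = ΣĪ (holes subtracted) = 9 131 208 mm⁴.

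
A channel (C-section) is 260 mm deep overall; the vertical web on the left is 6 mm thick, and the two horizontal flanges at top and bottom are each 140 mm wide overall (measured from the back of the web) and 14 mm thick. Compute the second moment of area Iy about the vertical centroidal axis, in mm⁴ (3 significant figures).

Decompose the section into non-overlapping parts with the origin at the bottom-left of its bounding rectangle.
Web: 6 × 260, A = 1 560 mm², x = 3 mm, Ī = 4 680 mm⁴.
Top flange (beyond web): 134 × 14, A = 1 876 mm², x = 73 mm, Ī = 2 807 121 mm⁴.
Bottom flange (beyond web): 134 × 14, A = 1 876 mm², x = 73 mm, Ī = 2 807 121 mm⁴.
Centroid: x̄ = ΣA·x / ΣA = 52.443 mm.
Transfer each piece to the vertical centroidal axis using Ī + A·d² with d = x − 52.443:
  web: d = -49.443 mm → contributes +3 818 237 mm⁴
  top flange (beyond web): d = 20.557 mm → contributes +3 599 918 mm⁴
  bottom flange (beyond web): d = 20.557 mm → contributes +3 599 918 mm⁴
Total I = 11 018 073 mm⁴.

Iy ≈ 1.10 × 10⁷ mm⁴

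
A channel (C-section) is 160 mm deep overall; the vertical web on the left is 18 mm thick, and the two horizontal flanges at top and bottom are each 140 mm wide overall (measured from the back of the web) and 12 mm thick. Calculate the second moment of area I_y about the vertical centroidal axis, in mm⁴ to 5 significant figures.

Split into non-overlapping primitives; take the origin at the lower-left of the bounding box.
Web: 18 × 160, A = 2 880 mm², x = 9 mm, Ī = 77 760 mm⁴.
Top flange (beyond web): 122 × 12, A = 1 464 mm², x = 79 mm, Ī = 1 815 848 mm⁴.
Bottom flange (beyond web): 122 × 12, A = 1 464 mm², x = 79 mm, Ī = 1 815 848 mm⁴.
Centroid: x̄ = ΣA·x / ΣA = 44.28926 mm.
Transfer each piece to the vertical centroidal axis using Ī + A·d² with d = x − 44.28926:
  web: d = -35.28926 mm → contributes +3 664 315 mm⁴
  top flange (beyond web): d = 34.71074 mm → contributes +3 579 728 mm⁴
  bottom flange (beyond web): d = 34.71074 mm → contributes +3 579 728 mm⁴
Total I = 10 823 770 mm⁴.

I_y ≈ 1.0824 × 10⁷ mm⁴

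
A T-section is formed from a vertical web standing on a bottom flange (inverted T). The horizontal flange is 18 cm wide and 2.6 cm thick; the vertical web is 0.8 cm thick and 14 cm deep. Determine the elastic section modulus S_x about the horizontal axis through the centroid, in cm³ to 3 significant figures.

S_x ≈ 60.7 cm³

Treat the section as a set of non-overlapping primitives; coordinates are from the bounding-box lower-left.
Flange: 18 × 2.6, A = 46.8 cm², y = 1.3 cm, Ī = 26.364 cm⁴.
Web: 0.8 × 14, A = 11.2 cm², y = 9.6 cm, Ī = 182.93 cm⁴.
Centroid: ȳ = ΣA·y / ΣA = 2.9028 cm.
Transfer each piece to the horizontal axis through the centroid using Ī + A·d² with d = y − 2.9028:
  flange: d = -1.6028 cm → contributes +146.59 cm⁴
  web: d = 6.6972 cm → contributes +685.29 cm⁴
Total I = 831.87 cm⁴.
Extreme fibre distance c = 13.697 cm; S = I/c = 60.733 cm³.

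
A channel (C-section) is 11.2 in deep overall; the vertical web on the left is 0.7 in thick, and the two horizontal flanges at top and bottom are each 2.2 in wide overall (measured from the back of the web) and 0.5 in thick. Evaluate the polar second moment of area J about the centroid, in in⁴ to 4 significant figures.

J ≈ 127.0 in⁴

Treat the section as a set of non-overlapping primitives; coordinates are from the bounding-box lower-left.
Web: 0.7 × 11.2, A = 7.84 in², y = 5.6 in, Ī = 81.9541 in⁴.
Top flange (beyond web): 1.5 × 0.5, A = 0.75 in², y = 10.95 in, Ī = 0.015625 in⁴.
Bottom flange (beyond web): 1.5 × 0.5, A = 0.75 in², y = 0.25 in, Ī = 0.015625 in⁴.
By symmetry the centroid is at mid-height, ȳ = 5.6 in.
Transfer each piece to the centroidal x-axis using Ī + A·d² with d = y − 5.6:
  web: d = 0 in → contributes +81.9541 in⁴
  top flange (beyond web): d = 5.35 in → contributes +21.4825 in⁴
  bottom flange (beyond web): d = -5.35 in → contributes +21.4825 in⁴
Total I = 124.919 in⁴.
For the y-axis: x̄ = 0.52666 in.
Repeating about the centroidal y-axis gives I_y = 2.1249 in⁴.
Polar second moment: J = I_x + I_y = 127.044 in⁴.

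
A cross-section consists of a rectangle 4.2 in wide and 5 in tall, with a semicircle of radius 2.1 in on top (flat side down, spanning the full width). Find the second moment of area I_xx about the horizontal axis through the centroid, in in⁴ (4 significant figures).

I_xx ≈ 105.8 in⁴

Decompose the section into non-overlapping parts with the origin at the bottom-left of its bounding rectangle.
Rectangular body: 4.2 × 5, A = 21 in², y = 2.5 in, Ī = 43.75 in⁴.
Semicircular cap: semicircle r = 2.1, A = 6.92721 in², y = 5.89127 in, Ī = 2.13456 in⁴.
Centroid: ȳ = ΣA·y / ΣA = 3.34119 in.
Transfer each piece to the horizontal axis through the centroid using Ī + A·d² with d = y − 3.34119:
  rectangular body: d = -0.841188 in → contributes +58.6095 in⁴
  semicircular cap: d = 2.55008 in → contributes +47.1816 in⁴
Total I = 105.791 in⁴.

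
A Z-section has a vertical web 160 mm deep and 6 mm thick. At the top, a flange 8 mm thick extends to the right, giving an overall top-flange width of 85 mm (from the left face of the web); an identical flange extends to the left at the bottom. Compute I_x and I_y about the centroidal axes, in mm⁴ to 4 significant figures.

I_x ≈ 9.356 × 10⁶ mm⁴, I_y ≈ 2.943 × 10⁶ mm⁴

Split into non-overlapping primitives; take the origin at the lower-left of the bounding box.
Web: 6 × 160, A = 960 mm², y = 80 mm, Ī = 2 048 000 mm⁴.
Top flange (beyond web): 79 × 8, A = 632 mm², y = 156 mm, Ī = 3370.67 mm⁴.
Bottom flange (beyond web): 79 × 8, A = 632 mm², y = 4 mm, Ī = 3370.67 mm⁴.
Centroid: ȳ = ΣA·y / ΣA = 80 mm.
Transfer each piece to the centroidal x-axis using Ī + A·d² with d = y − 80:
  web: d = 0 mm → contributes +2 048 000 mm⁴
  top flange (beyond web): d = 76 mm → contributes +3 653 803 mm⁴
  bottom flange (beyond web): d = -76 mm → contributes +3 653 803 mm⁴
Total I = 9 355 605 mm⁴.
For the y-axis: x̄ = 82 mm.
Repeating about the centroidal y-axis gives I_y = 2 943 365 mm⁴.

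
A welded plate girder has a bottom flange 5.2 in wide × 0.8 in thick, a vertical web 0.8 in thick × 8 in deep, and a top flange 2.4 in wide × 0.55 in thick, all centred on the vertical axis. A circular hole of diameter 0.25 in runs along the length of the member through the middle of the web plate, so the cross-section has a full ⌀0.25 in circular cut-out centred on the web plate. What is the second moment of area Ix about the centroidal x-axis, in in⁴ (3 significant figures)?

Treat the section as a set of non-overlapping primitives; coordinates are from the bounding-box lower-left.
Bottom plate: 5.2 × 0.8, A = 4.16 in², y = 0.4 in, Ī = 0.22187 in⁴.
Web plate: 0.8 × 8, A = 6.4 in², y = 4.8 in, Ī = 34.133 in⁴.
Top plate: 2.4 × 0.55, A = 1.32 in², y = 9.075 in, Ī = 0.033275 in⁴.
Hole (subtracted): ⌀0.25, A = 0.049087 in², y = 4.8 in, Ī = 0.00019175 in⁴.
Centroid: ȳ = ΣA·y / ΣA = 3.7298 in.
Transfer each piece to the centroidal x-axis using Ī + A·d² with d = y − 3.7298:
  bottom plate: d = -3.3298 in → contributes +46.347 in⁴
  web plate: d = 1.0702 in → contributes +41.463 in⁴
  top plate: d = 5.3452 in → contributes +37.747 in⁴
  hole: d = 1.0702 in → contributes −0.056409 in⁴
Total I = 125.5 in⁴.

Ix ≈ 126 in⁴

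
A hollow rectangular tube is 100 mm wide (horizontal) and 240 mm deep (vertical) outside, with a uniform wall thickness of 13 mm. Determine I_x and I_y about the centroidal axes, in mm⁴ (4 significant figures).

Treat the section as a set of non-overlapping primitives; coordinates are from the bounding-box lower-left.
Outer rectangle: 100 × 240, A = 24 000 mm², y = 120 mm, Ī = 115 200 000 mm⁴.
Inner void (subtracted): 74 × 214, A = 15 836 mm², y = 120 mm, Ī = 60 435 455 mm⁴.
By symmetry the centroid is at mid-height, ȳ = 120 mm.
All pieces are centred on the centroidal x-axis, so I = ΣĪ (holes subtracted) = 54 764 545 mm⁴.
Repeating about the centroidal y-axis gives I_y = 12 773 505 mm⁴.

I_x ≈ 5.476 × 10⁷ mm⁴, I_y ≈ 1.277 × 10⁷ mm⁴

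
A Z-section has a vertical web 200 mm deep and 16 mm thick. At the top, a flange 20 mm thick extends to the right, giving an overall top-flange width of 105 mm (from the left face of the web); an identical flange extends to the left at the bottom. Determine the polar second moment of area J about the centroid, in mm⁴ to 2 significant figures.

J ≈ 5.2 × 10⁷ mm⁴

Treat the section as a set of non-overlapping primitives; coordinates are from the bounding-box lower-left.
Web: 16 × 200, A = 3 200 mm², y = 100 mm, Ī = 10 666 667 mm⁴.
Top flange (beyond web): 89 × 20, A = 1 780 mm², y = 190 mm, Ī = 59 333 mm⁴.
Bottom flange (beyond web): 89 × 20, A = 1 780 mm², y = 10 mm, Ī = 59 333 mm⁴.
Centroid: ȳ = ΣA·y / ΣA = 100 mm.
Transfer each piece to the centroidal x-axis using Ī + A·d² with d = y − 100:
  web: d = 0 mm → contributes +10 666 667 mm⁴
  top flange (beyond web): d = 90 mm → contributes +14 477 333 mm⁴
  bottom flange (beyond web): d = -90 mm → contributes +14 477 333 mm⁴
Total I = 39 621 333 mm⁴.
For the y-axis: x̄ = 97 mm.
Repeating about the centroidal y-axis gives I_y = 12 230 413 mm⁴.
Polar second moment: J = I_x + I_y = 51 851 747 mm⁴.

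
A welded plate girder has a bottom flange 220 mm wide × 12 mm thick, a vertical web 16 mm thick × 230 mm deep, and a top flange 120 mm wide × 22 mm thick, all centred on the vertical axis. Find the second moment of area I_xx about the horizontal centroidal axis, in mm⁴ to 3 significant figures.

I_xx ≈ 9.69 × 10⁷ mm⁴

Treat the section as a set of non-overlapping primitives; coordinates are from the bounding-box lower-left.
Bottom plate: 220 × 12, A = 2 640 mm², y = 6 mm, Ī = 31 680 mm⁴.
Web plate: 16 × 230, A = 3 680 mm², y = 127 mm, Ī = 16 222 667 mm⁴.
Top plate: 120 × 22, A = 2 640 mm², y = 253 mm, Ī = 106 480 mm⁴.
Centroid: ȳ = ΣA·y / ΣA = 128.47 mm.
Transfer each piece to the horizontal centroidal axis using Ī + A·d² with d = y − 128.47:
  bottom plate: d = -122.47 mm → contributes +39 630 857 mm⁴
  web plate: d = -1.4732 mm → contributes +16 230 654 mm⁴
  top plate: d = 124.53 mm → contributes +41 044 750 mm⁴
Total I = 96 906 260 mm⁴.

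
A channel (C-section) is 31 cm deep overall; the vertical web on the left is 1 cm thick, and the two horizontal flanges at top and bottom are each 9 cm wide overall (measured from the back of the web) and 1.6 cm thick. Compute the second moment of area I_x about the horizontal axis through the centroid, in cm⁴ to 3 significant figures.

I_x ≈ 8020 cm⁴

Decompose the section into non-overlapping parts with the origin at the bottom-left of its bounding rectangle.
Web: 1 × 31, A = 31 cm², y = 15.5 cm, Ī = 2482.6 cm⁴.
Top flange (beyond web): 8 × 1.6, A = 12.8 cm², y = 30.2 cm, Ī = 2.7307 cm⁴.
Bottom flange (beyond web): 8 × 1.6, A = 12.8 cm², y = 0.8 cm, Ī = 2.7307 cm⁴.
By symmetry the centroid is at mid-height, ȳ = 15.5 cm.
Transfer each piece to the horizontal axis through the centroid using Ī + A·d² with d = y − 15.5:
  web: d = 0 cm → contributes +2482.6 cm⁴
  top flange (beyond web): d = 14.7 cm → contributes +2768.7 cm⁴
  bottom flange (beyond web): d = -14.7 cm → contributes +2768.7 cm⁴
Total I = 8019.9 cm⁴.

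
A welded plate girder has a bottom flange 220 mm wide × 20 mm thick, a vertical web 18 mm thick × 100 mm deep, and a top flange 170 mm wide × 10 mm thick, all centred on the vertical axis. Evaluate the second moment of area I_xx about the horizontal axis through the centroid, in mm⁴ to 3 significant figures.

I_xx ≈ 1.90 × 10⁷ mm⁴

Break the section into simple shapes (no overlaps), measuring from the bottom-left corner of the bounding box.
Bottom plate: 220 × 20, A = 4 400 mm², y = 10 mm, Ī = 146 667 mm⁴.
Web plate: 18 × 100, A = 1 800 mm², y = 70 mm, Ī = 1 500 000 mm⁴.
Top plate: 170 × 10, A = 1 700 mm², y = 125 mm, Ī = 14 167 mm⁴.
Centroid: ȳ = ΣA·y / ΣA = 48.418 mm.
Transfer each piece to the horizontal axis through the centroid using Ī + A·d² with d = y − 48.418:
  bottom plate: d = -38.418 mm → contributes +6 640 721 mm⁴
  web plate: d = 21.582 mm → contributes +2 338 431 mm⁴
  top plate: d = 76.582 mm → contributes +9 984 404 mm⁴
Total I = 18 963 555 mm⁴.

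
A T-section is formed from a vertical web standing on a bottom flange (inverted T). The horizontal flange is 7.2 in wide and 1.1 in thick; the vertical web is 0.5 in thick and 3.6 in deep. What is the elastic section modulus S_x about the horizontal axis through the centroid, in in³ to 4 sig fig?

S_x ≈ 2.919 in³

Treat the section as a set of non-overlapping primitives; coordinates are from the bounding-box lower-left.
Flange: 7.2 × 1.1, A = 7.92 in², y = 0.55 in, Ī = 0.7986 in⁴.
Web: 0.5 × 3.6, A = 1.8 in², y = 2.9 in, Ī = 1.944 in⁴.
Centroid: ȳ = ΣA·y / ΣA = 0.985185 in.
Transfer each piece to the horizontal axis through the centroid using Ī + A·d² with d = y − 0.985185:
  flange: d = -0.435185 in → contributes +2.29854 in⁴
  web: d = 1.91481 in → contributes +8.54373 in⁴
Total I = 10.8423 in⁴.
Extreme fibre distance c = 3.71481 in; S = I/c = 2.91866 in³.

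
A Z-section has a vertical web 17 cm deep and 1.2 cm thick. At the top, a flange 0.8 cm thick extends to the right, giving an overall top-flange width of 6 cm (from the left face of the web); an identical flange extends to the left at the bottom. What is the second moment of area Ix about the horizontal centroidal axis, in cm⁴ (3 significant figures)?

Treat the section as a set of non-overlapping primitives; coordinates are from the bounding-box lower-left.
Web: 1.2 × 17, A = 20.4 cm², y = 8.5 cm, Ī = 491.3 cm⁴.
Top flange (beyond web): 4.8 × 0.8, A = 3.84 cm², y = 16.6 cm, Ī = 0.2048 cm⁴.
Bottom flange (beyond web): 4.8 × 0.8, A = 3.84 cm², y = 0.4 cm, Ī = 0.2048 cm⁴.
Centroid: ȳ = ΣA·y / ΣA = 8.5 cm.
Transfer each piece to the horizontal centroidal axis using Ī + A·d² with d = y − 8.5:
  web: d = 0 cm → contributes +491.3 cm⁴
  top flange (beyond web): d = 8.1 cm → contributes +252.15 cm⁴
  bottom flange (beyond web): d = -8.1 cm → contributes +252.15 cm⁴
Total I = 995.59 cm⁴.

Ix ≈ 996 cm⁴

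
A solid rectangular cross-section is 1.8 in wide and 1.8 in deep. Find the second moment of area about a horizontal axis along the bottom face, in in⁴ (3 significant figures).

The section: 1.8 × 1.8, A = 3.24 in², y = 0.9 in, Ī = 0.8748 in⁴.
Transfer it to the base of the section using Ī + A·d² with d = y − 0:
  the section: d = 0.9 in → contributes +3.4992 in⁴
Total I = 3.4992 in⁴.

I_base ≈ 3.50 in⁴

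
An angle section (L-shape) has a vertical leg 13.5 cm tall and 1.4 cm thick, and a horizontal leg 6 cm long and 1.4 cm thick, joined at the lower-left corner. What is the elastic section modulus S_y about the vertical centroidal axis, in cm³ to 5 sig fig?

Break the section into simple shapes (no overlaps), measuring from the bottom-left corner of the bounding box.
Vertical leg: 1.4 × 13.5, A = 18.9 cm², x = 0.7 cm, Ī = 3.087 cm⁴.
Horizontal leg (remainder): 4.6 × 1.4, A = 6.44 cm², x = 3.7 cm, Ī = 11.35587 cm⁴.
Centroid: x̄ = ΣA·x / ΣA = 1.462431 cm.
Transfer each piece to the vertical centroidal axis using Ī + A·d² with d = x − 1.462431:
  vertical leg: d = -0.7624309 cm → contributes +14.07359 cm⁴
  horizontal leg (remainder): d = 2.237569 cm → contributes +43.59911 cm⁴
Total I = 57.6727 cm⁴.
Extreme fibre distance c = 4.537569 cm; S = I/c = 12.71004 cm³.

S_y ≈ 12.710 cm³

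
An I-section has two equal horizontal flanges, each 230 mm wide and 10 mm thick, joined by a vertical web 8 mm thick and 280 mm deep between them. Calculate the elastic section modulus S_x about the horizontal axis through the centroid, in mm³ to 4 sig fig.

Decompose the section into non-overlapping parts with the origin at the bottom-left of its bounding rectangle.
Bottom flange: 230 × 10, A = 2 300 mm², y = 5 mm, Ī = 19166.7 mm⁴.
Web: 8 × 280, A = 2 240 mm², y = 150 mm, Ī = 14 634 667 mm⁴.
Top flange: 230 × 10, A = 2 300 mm², y = 295 mm, Ī = 19166.7 mm⁴.
By symmetry the centroid is at mid-height, ȳ = 150 mm.
Transfer each piece to the horizontal axis through the centroid using Ī + A·d² with d = y − 150:
  bottom flange: d = -145 mm → contributes +48 376 667 mm⁴
  web: d = 0 mm → contributes +14 634 667 mm⁴
  top flange: d = 145 mm → contributes +48 376 667 mm⁴
Total I = 111 388 000 mm⁴.
Extreme fibre distance c = 150 mm; S = I/c = 742 587 mm³.

S_x ≈ 7.426 × 10⁵ mm³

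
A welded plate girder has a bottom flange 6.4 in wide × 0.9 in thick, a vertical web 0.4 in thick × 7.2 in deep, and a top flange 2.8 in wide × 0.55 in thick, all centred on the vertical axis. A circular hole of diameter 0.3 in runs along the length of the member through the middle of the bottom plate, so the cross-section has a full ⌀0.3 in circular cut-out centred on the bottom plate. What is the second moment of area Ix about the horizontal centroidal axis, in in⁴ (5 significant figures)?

Decompose the section into non-overlapping parts with the origin at the bottom-left of its bounding rectangle.
Bottom plate: 6.4 × 0.9, A = 5.76 in², y = 0.45 in, Ī = 0.3888 in⁴.
Web plate: 0.4 × 7.2, A = 2.88 in², y = 4.5 in, Ī = 12.4416 in⁴.
Top plate: 2.8 × 0.55, A = 1.54 in², y = 8.375 in, Ī = 0.03882083 in⁴.
Hole (subtracted): ⌀0.3, A = 0.07068583 in², y = 0.45 in, Ī = 0.0003976078 in⁴.
Centroid: ȳ = ΣA·y / ΣA = 2.81104 in.
Transfer each piece to the horizontal centroidal axis using Ī + A·d² with d = y − 2.81104:
  bottom plate: d = -2.36104 in → contributes +32.49799 in⁴
  web plate: d = 1.68896 in → contributes +20.65704 in⁴
  top plate: d = 5.56396 in → contributes +47.71359 in⁴
  hole: d = -2.36104 in → contributes −0.3944367 in⁴
Total I = 100.4742 in⁴.

Ix ≈ 100.47 in⁴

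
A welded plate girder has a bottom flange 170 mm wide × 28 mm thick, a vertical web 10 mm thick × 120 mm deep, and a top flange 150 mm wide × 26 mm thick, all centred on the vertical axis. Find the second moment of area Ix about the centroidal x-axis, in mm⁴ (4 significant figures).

Ix ≈ 4.836 × 10⁷ mm⁴

Break the section into simple shapes (no overlaps), measuring from the bottom-left corner of the bounding box.
Bottom plate: 170 × 28, A = 4 760 mm², y = 14 mm, Ī = 310 987 mm⁴.
Web plate: 10 × 120, A = 1 200 mm², y = 88 mm, Ī = 1 440 000 mm⁴.
Top plate: 150 × 26, A = 3 900 mm², y = 161 mm, Ī = 219 700 mm⁴.
Centroid: ȳ = ΣA·y / ΣA = 81.1501 mm.
Transfer each piece to the centroidal x-axis using Ī + A·d² with d = y − 81.1501:
  bottom plate: d = -67.1501 mm → contributes +21 774 475 mm⁴
  web plate: d = 6.8499 mm → contributes +1 496 305 mm⁴
  top plate: d = 79.8499 mm → contributes +25 086 125 mm⁴
Total I = 48 356 905 mm⁴.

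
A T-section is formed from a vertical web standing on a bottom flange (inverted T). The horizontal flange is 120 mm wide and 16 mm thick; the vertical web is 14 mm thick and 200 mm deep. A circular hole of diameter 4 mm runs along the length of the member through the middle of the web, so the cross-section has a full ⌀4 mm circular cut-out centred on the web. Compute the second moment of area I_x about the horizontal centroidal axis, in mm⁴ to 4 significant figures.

Break the section into simple shapes (no overlaps), measuring from the bottom-left corner of the bounding box.
Flange: 120 × 16, A = 1 920 mm², y = 8 mm, Ī = 40 960 mm⁴.
Web: 14 × 200, A = 2 800 mm², y = 116 mm, Ī = 9 333 333 mm⁴.
Hole (subtracted): ⌀4, A = 12.5664 mm², y = 116 mm, Ī = 12.5664 mm⁴.
Centroid: ȳ = ΣA·y / ΣA = 71.9505 mm.
Transfer each piece to the horizontal centroidal axis using Ī + A·d² with d = y − 71.9505:
  flange: d = -63.9505 mm → contributes +7 893 125 mm⁴
  web: d = 44.0495 mm → contributes +14 766 332 mm⁴
  hole: d = 44.0495 mm → contributes −24395.8 mm⁴
Total I = 22 635 061 mm⁴.

I_x ≈ 2.264 × 10⁷ mm⁴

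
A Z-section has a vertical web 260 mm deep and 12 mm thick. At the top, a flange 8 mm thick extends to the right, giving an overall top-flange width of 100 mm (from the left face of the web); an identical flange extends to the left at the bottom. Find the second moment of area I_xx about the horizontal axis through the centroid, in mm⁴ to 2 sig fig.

Treat the section as a set of non-overlapping primitives; coordinates are from the bounding-box lower-left.
Web: 12 × 260, A = 3 120 mm², y = 130 mm, Ī = 17 576 000 mm⁴.
Top flange (beyond web): 88 × 8, A = 704 mm², y = 256 mm, Ī = 3 755 mm⁴.
Bottom flange (beyond web): 88 × 8, A = 704 mm², y = 4 mm, Ī = 3 755 mm⁴.
Centroid: ȳ = ΣA·y / ΣA = 130 mm.
Transfer each piece to the horizontal axis through the centroid using Ī + A·d² with d = y − 130:
  web: d = 0 mm → contributes +17 576 000 mm⁴
  top flange (beyond web): d = 126 mm → contributes +11 180 459 mm⁴
  bottom flange (beyond web): d = -126 mm → contributes +11 180 459 mm⁴
Total I = 39 936 917 mm⁴.

I_xx ≈ 4.0 × 10⁷ mm⁴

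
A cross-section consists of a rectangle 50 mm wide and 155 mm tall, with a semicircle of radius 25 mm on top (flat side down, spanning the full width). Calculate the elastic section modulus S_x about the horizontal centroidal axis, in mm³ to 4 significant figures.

Treat the section as a set of non-overlapping primitives; coordinates are from the bounding-box lower-left.
Rectangular body: 50 × 155, A = 7 750 mm², y = 77.5 mm, Ī = 15 516 146 mm⁴.
Semicircular cap: semicircle r = 25, A = 981.748 mm², y = 165.61 mm, Ī = 42873.8 mm⁴.
Centroid: ȳ = ΣA·y / ΣA = 87.4066 mm.
Transfer each piece to the horizontal centroidal axis using Ī + A·d² with d = y − 87.4066:
  rectangular body: d = -9.90662 mm → contributes +16 276 740 mm⁴
  semicircular cap: d = 78.2037 mm → contributes +6 047 066 mm⁴
Total I = 22 323 806 mm⁴.
Extreme fibre distance c = 92.5934 mm; S = I/c = 241 095 mm³.

S_x ≈ 2.411 × 10⁵ mm³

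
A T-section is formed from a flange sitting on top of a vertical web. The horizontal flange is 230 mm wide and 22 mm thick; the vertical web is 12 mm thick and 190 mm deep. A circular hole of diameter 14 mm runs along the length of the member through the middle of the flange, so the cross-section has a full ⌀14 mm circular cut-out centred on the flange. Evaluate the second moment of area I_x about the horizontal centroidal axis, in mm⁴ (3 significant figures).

I_x ≈ 2.46 × 10⁷ mm⁴

Treat the section as a set of non-overlapping primitives; coordinates are from the bounding-box lower-left.
Flange: 230 × 22, A = 5 060 mm², y = 201 mm, Ī = 204 087 mm⁴.
Web: 12 × 190, A = 2 280 mm², y = 95 mm, Ī = 6 859 000 mm⁴.
Hole (subtracted): ⌀14, A = 153.94 mm², y = 201 mm, Ī = 1885.7 mm⁴.
Centroid: ȳ = ΣA·y / ΣA = 167.37 mm.
Transfer each piece to the horizontal centroidal axis using Ī + A·d² with d = y − 167.37:
  flange: d = 33.632 mm → contributes +5 927 433 mm⁴
  web: d = -72.368 mm → contributes +18 799 726 mm⁴
  hole: d = 33.632 mm → contributes −176 004 mm⁴
Total I = 24 551 154 mm⁴.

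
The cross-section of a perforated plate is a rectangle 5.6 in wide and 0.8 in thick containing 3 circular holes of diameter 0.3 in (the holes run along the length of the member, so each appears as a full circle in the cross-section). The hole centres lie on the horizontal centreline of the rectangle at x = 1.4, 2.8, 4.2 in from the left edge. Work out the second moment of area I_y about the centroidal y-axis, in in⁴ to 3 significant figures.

Decompose the section into non-overlapping parts with the origin at the bottom-left of its bounding rectangle.
Plate: 5.6 × 0.8, A = 4.48 in², x = 2.8 in, Ī = 11.708 in⁴.
Hole 1 (subtracted): ⌀0.3, A = 0.070686 in², x = 1.4 in, Ī = 0.00039761 in⁴.
Hole 2 (subtracted): ⌀0.3, A = 0.070686 in², x = 2.8 in, Ī = 0.00039761 in⁴.
Hole 3 (subtracted): ⌀0.3, A = 0.070686 in², x = 4.2 in, Ī = 0.00039761 in⁴.
By symmetry the centroid is at mid-width, x̄ = 2.8 in.
Transfer each piece to the centroidal y-axis using Ī + A·d² with d = x − 2.8:
  plate: d = 0 in → contributes +11.708 in⁴
  hole 1: d = -1.4 in → contributes −0.13894 in⁴
  hole 2: d = 0 in → contributes −0.00039761 in⁴
  hole 3: d = 1.4 in → contributes −0.13894 in⁴
Total I = 11.429 in⁴.

I_y ≈ 11.4 in⁴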